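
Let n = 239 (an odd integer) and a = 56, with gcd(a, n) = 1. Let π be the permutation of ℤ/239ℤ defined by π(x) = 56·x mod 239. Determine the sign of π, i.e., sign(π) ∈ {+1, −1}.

Orbit of 56 under x↦56x: [56, 29, 190, 124, 13, 11, 138]… (length divides ord_239(56)).
Cycle lengths of π_56 on ℤ/239ℤ: [238, 1]; 2 cycles in total.
Σ(ℓ_i−1) = 239−2 = 237; sign = (−1)^237 = -1.
Zolotarev: (56|239) = -1, matching the cycle-count sign.

-1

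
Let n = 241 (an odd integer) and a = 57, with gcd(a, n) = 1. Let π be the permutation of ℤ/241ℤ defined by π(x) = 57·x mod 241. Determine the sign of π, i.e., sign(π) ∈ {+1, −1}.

Trace 8: π^k(8) = [8, 215, 205, 117, 162, 76, 235] for k=0..6.
Cycle lengths of π_57 on ℤ/241ℤ: [80, 80, 80, 1]; 4 cycles in total.
n − c = 241 − 4 = 237; sign = (−1)^237 = -1.

-1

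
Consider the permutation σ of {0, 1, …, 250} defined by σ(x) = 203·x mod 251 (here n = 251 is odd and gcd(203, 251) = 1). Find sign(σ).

-1

Orbit of 139 under x↦203x: [139, 105, 231, 207, 104, 28, 162]… (length divides ord_251(203)).
Cycle type of π: 250 + 1; total 2 cycles.
With 2 cycles on 251 points, sign = (−1)^{251−2} = -1.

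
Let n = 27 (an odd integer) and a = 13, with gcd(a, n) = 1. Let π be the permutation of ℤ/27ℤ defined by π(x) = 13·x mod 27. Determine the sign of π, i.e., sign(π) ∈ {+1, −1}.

+1

Orbit of 4 under x↦13x: [4, 25, 1, 13, 7, 10, 22]… (length divides ord_27(13)).
Cycle lengths of π_13 on ℤ/27ℤ: [9, 9, 3, 3, 1, 1, 1]; 7 cycles in total.
sign(π) = (−1)^{n − #cycles} = (−1)^{27−7} = (−1)^20 = +1.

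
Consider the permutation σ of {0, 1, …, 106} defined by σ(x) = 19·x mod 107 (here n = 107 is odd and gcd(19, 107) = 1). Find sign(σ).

Start at x=4: 4 → 76 → 53 → 44 → 87 → 48 → 56 → … (one orbit).
Cycle type of π: 53×2 + 1; total 3 cycles.
Σ(ℓ_i−1) = 107−3 = 104; sign = (−1)^104 = +1.
Check: (19/107) = +1 by Zolotarev.

+1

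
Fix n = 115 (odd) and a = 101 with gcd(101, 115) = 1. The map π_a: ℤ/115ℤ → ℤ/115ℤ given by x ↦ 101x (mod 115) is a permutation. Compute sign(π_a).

Orbit of 101 under x↦101x: [101, 81, 16, 6, 31, 26, 96]… (length divides ord_115(101)).
15 cycles of lengths [11, 11, 11, 11, 11, 11, 11, 11, 11, 11, 1, 1, 1, 1, 1].
sign(π) = (−1)^{n − #cycles} = (−1)^{115−15} = (−1)^100 = +1.
The Jacobi symbol (101|115) = +1 (Zolotarev) agrees.

+1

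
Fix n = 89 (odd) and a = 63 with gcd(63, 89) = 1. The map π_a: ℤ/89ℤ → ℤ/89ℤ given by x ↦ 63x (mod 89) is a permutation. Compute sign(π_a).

-1

Trace 53: π^k(53) = [53, 46, 50, 35, 69, 75, 8] for k=0..6.
π_63 has 2 disjoint cycles with lengths [88, 1] on {0,…,88}.
sign(π) = (−1)^{n − #cycles} = (−1)^{89−2} = (−1)^87 = -1.
The Jacobi symbol (63|89) = -1 (Zolotarev) agrees.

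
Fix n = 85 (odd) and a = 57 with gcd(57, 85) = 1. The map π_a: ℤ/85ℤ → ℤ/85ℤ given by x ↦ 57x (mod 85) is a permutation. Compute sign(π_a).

+1

Start at x=59: 59 → 48 → 16 → 62 → 49 → 73 → 81 → … (one orbit).
π_57 has 7 disjoint cycles with lengths [16, 16, 16, 16, 16, 4, 1] on {0,…,84}.
sign(π) = (−1)^{n − #cycles} = (−1)^{85−7} = (−1)^78 = +1.
Check: (57/85) = +1 by Zolotarev.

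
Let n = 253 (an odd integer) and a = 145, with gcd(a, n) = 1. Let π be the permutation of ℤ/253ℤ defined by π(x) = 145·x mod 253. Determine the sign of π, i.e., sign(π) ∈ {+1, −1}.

+1

Trace 120: π^k(120) = [120, 196, 84, 36, 160, 177, 112] for k=0..6.
Cycle type of π: 110×2 + 22 + 10 + 1; total 5 cycles.
5 cycles on 253: each ℓ→(−1)^(ℓ−1), product (−1)^248 = +1.
(145|253)_J = +1 (Zolotarev's lemma cross-check).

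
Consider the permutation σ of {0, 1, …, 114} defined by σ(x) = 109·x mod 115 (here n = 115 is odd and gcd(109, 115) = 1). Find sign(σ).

Orbit of 79 under x↦109x: [79, 101, 84, 71, 34, 26, 74]… (length divides ord_115(109)).
Cycle type of π: 22×5 + 2×2 + 1; total 8 cycles.
8 cycles on 115: each ℓ→(−1)^(ℓ−1), product (−1)^107 = -1.
Zolotarev: (109|115) = -1, matching the cycle-count sign.

-1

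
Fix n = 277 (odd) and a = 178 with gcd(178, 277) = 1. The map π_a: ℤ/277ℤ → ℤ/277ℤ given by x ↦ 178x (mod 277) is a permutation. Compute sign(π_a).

Trace 226: π^k(226) = [226, 63, 134, 30, 77, 133, 129] for k=0..6.
Cycle lengths of π_178 on ℤ/277ℤ: [276, 1]; 2 cycles in total.
n − c = 277 − 2 = 275; sign = (−1)^275 = -1.

-1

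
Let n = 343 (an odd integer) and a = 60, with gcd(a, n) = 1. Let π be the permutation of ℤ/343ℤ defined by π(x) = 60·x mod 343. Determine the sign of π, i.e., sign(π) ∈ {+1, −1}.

Orbit of 15 under x↦60x: [15, 214, 149, 22, 291, 310, 78]… (length divides ord_343(60)).
π_60 has 7 disjoint cycles with lengths [147, 147, 21, 21, 3, 3, 1] on {0,…,342}.
7 cycles on 343: each ℓ→(−1)^(ℓ−1), product (−1)^336 = +1.
Via Zolotarev, sign(π_{60}) = (60|343) = +1.

+1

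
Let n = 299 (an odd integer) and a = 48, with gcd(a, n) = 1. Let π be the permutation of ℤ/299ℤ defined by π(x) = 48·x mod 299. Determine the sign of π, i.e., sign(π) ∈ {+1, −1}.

+1

Orbit of 170 under x↦48x: [170, 87, 289, 118, 282, 81, 1]… (length divides ord_299(48)).
π_48 has 15 disjoint cycles with lengths [33, 33, 33, 33, 33, 33, 33, 33, 11, 11, 3, 3, 3, 3, 1] on {0,…,298}.
sign(π) = (−1)^{n − #cycles} = (−1)^{299−15} = (−1)^284 = +1.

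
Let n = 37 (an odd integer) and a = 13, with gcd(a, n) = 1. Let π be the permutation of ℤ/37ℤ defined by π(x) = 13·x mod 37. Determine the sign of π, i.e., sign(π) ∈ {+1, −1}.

-1

Trace 34: π^k(34) = [34, 35, 11, 32, 9, 6, 4] for k=0..6.
2 cycles of lengths [36, 1].
sign(π) = (−1)^{n − #cycles} = (−1)^{37−2} = (−1)^35 = -1.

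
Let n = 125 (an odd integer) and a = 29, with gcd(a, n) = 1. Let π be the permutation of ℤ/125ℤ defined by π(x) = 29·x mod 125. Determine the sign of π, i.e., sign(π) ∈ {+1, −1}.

Orbit of 44 under x↦29x: [44, 26, 4, 116, 114, 56, 124]… (length divides ord_125(29)).
π_29 has 7 disjoint cycles with lengths [50, 50, 10, 10, 2, 2, 1] on {0,…,124}.
n − c = 125 − 7 = 118; sign = (−1)^118 = +1.

+1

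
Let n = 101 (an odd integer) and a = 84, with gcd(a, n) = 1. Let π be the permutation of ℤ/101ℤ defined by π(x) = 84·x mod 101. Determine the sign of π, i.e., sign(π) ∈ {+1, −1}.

+1

Orbit of 1 under x↦84x: [1, 84, 87, 36, 95]… (length divides ord_101(84)).
The orbit structure of x ↦ 84x mod 101: 21 orbits of sizes [5, 5, 5, 5, 5, 5, 5, 5, 5, 5, 5, 5, 5, 5, 5, 5, 5, 5, 5, 5, 1].
101 − 21 = 80 transpositions; sign(π) = (−1)^80 = +1.
Check: (84/101) = +1 by Zolotarev.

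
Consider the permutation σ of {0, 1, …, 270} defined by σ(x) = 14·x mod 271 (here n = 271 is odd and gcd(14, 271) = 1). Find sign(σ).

Orbit of 185 under x↦14x: [185, 151, 217, 57, 256, 61, 41]… (length divides ord_271(14)).
3 cycles of lengths [135, 135, 1].
Σ(ℓ_i−1) = 271−3 = 268; sign = (−1)^268 = +1.

+1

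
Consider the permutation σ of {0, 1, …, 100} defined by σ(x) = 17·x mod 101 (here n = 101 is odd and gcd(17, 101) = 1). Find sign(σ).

+1

Trace 100: π^k(100) = [100, 84, 14, 36, 6, 1, 17] for k=0..6.
Cycle type of π: 10×10 + 1; total 11 cycles.
11 cycles on 101: each ℓ→(−1)^(ℓ−1), product (−1)^90 = +1.
Via Zolotarev, sign(π_{17}) = (17|101) = +1.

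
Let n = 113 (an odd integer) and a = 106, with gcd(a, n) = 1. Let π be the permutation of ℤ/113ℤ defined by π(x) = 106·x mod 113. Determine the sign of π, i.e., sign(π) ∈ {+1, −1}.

Start at x=16: 16 → 1 → 106 → 49 → 109 → 28 → 30 → 16 (one orbit).
Cycle lengths of π_106 on ℤ/113ℤ: [7, 7, 7, 7, 7, 7, 7, 7, 7, 7, 7, 7, 7, 7, 7, 7, 1]; 17 cycles in total.
With 17 cycles on 113 points, sign = (−1)^{113−17} = +1.
(106|113)_J = +1 (Zolotarev's lemma cross-check).

+1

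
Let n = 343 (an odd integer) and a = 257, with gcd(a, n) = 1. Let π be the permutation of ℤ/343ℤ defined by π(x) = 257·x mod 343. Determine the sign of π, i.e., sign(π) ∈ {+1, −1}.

Orbit of 9 under x↦257x: [9, 255, 22, 166, 130, 139, 51]… (length divides ord_343(257)).
π_257 has 4 disjoint cycles with lengths [294, 42, 6, 1] on {0,…,342}.
4 cycles on 343: each ℓ→(−1)^(ℓ−1), product (−1)^339 = -1.

-1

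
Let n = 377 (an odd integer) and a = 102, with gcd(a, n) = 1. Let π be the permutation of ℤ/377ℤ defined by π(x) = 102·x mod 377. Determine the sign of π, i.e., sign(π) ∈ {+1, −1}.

Orbit of 173 under x↦102x: [173, 304, 94, 163, 38, 106, 256]… (length divides ord_377(102)).
Cycle type of π: 84×4 + 28 + 12 + 1; total 7 cycles.
7 cycles on 377: each ℓ→(−1)^(ℓ−1), product (−1)^370 = +1.
Check: (102/377) = +1 by Zolotarev.

+1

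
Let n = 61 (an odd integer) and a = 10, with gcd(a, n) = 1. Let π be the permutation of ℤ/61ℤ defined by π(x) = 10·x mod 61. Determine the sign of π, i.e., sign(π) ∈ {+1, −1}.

-1

Trace 1: π^k(1) = [1, 10, 39, 24, 57, 21, 27] for k=0..6.
Cycle lengths of π_10 on ℤ/61ℤ: [60, 1]; 2 cycles in total.
61 − 2 = 59 transpositions; sign(π) = (−1)^59 = -1.
Check: (10/61) = -1 by Zolotarev.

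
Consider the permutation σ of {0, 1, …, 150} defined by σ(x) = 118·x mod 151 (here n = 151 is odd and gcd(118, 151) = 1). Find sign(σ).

Trace 1: π^k(1) = [1, 118, 32] for k=0..2.
Cycle type of π: 3×50 + 1; total 51 cycles.
sign(π) = (−1)^{n − #cycles} = (−1)^{151−51} = (−1)^100 = +1.
Zolotarev: (118|151) = +1, matching the cycle-count sign.

+1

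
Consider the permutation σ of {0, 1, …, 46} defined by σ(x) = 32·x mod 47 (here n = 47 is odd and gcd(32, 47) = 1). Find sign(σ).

Start at x=4: 4 → 34 → 7 → 36 → 24 → 16 → 42 → … (one orbit).
The orbit structure of x ↦ 32x mod 47: 3 orbits of sizes [23, 23, 1].
n − c = 47 − 3 = 44; sign = (−1)^44 = +1.

+1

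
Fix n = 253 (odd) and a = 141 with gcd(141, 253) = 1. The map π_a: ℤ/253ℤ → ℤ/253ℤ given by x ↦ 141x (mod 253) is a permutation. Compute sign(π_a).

Orbit of 48 under x↦141x: [48, 190, 225, 100, 185, 26, 124]… (length divides ord_253(141)).
The orbit structure of x ↦ 141x mod 253: 9 orbits of sizes [55, 55, 55, 55, 11, 11, 5, 5, 1].
n − c = 253 − 9 = 244; sign = (−1)^244 = +1.
The Jacobi symbol (141|253) = +1 (Zolotarev) agrees.

+1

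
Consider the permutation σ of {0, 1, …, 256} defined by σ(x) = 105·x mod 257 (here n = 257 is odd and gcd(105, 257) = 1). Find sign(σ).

Trace 14: π^k(14) = [14, 185, 150, 73, 212, 158, 142] for k=0..6.
π_105 has 2 disjoint cycles with lengths [256, 1] on {0,…,256}.
n − c = 257 − 2 = 255; sign = (−1)^255 = -1.
Zolotarev: (105|257) = -1, matching the cycle-count sign.

-1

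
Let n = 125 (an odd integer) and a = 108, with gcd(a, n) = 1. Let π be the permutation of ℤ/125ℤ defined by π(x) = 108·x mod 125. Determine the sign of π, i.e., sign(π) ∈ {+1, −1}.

-1

Trace 52: π^k(52) = [52, 116, 28, 24, 92, 61, 88] for k=0..6.
The orbit structure of x ↦ 108x mod 125: 4 orbits of sizes [100, 20, 4, 1].
n − c = 125 − 4 = 121; sign = (−1)^121 = -1.
The Jacobi symbol (108|125) = -1 (Zolotarev) agrees.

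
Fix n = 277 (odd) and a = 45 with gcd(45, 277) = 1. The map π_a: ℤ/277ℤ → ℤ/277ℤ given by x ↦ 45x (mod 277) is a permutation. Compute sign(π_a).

-1

Orbit of 249 under x↦45x: [249, 125, 85, 224, 108, 151, 147]… (length divides ord_277(45)).
Decompose π into cycles: lengths [276, 1] (2 cycles, including the fixed point 0).
Σ(ℓ_i−1) = 277−2 = 275; sign = (−1)^275 = -1.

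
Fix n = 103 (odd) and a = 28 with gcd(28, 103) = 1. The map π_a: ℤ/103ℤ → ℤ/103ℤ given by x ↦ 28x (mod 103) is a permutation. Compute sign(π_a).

+1

Trace 76: π^k(76) = [76, 68, 50, 61, 60, 32, 72] for k=0..6.
Decompose π into cycles: lengths [51, 51, 1] (3 cycles, including the fixed point 0).
sign(π) = (−1)^{n − #cycles} = (−1)^{103−3} = (−1)^100 = +1.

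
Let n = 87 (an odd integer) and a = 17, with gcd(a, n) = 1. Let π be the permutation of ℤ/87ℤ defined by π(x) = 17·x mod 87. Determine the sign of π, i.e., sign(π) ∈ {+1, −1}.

Trace 41: π^k(41) = [41, 1, 17, 28] for k=0..3.
Cycle lengths of π_17 on ℤ/87ℤ: [4, 4, 4, 4, 4, 4, 4, 4, 4, 4, 4, 4, 4, 4, 4, 4, 4, 4, 4, 4, 4, 2, 1]; 23 cycles in total.
With 23 cycles on 87 points, sign = (−1)^{87−23} = +1.

+1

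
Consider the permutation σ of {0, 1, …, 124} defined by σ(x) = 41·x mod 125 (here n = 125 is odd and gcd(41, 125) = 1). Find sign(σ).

+1

Trace 41: π^k(41) = [41, 56, 46, 11, 76, 116, 6] for k=0..6.
Cycle lengths of π_41 on ℤ/125ℤ: [25, 25, 25, 25, 5, 5, 5, 5, 1, 1, 1, 1, 1]; 13 cycles in total.
n − c = 125 − 13 = 112; sign = (−1)^112 = +1.
Check: (41/125) = +1 by Zolotarev.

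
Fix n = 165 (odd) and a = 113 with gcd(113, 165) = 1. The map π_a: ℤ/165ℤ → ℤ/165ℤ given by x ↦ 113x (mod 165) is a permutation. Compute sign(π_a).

+1

Trace 124: π^k(124) = [124, 152, 16, 158, 34, 47, 31] for k=0..6.
Cycle lengths of π_113 on ℤ/165ℤ: [20, 20, 20, 20, 20, 20, 10, 10, 5, 5, 4, 4, 4, 2, 1]; 15 cycles in total.
sign(π) = (−1)^{n − #cycles} = (−1)^{165−15} = (−1)^150 = +1.
Via Zolotarev, sign(π_{113}) = (113|165) = +1.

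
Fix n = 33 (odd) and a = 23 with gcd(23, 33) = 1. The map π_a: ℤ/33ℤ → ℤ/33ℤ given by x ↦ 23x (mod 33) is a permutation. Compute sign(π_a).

-1

Start at x=23: 23 → 1 → 23 (one orbit).
π_23 has 22 disjoint cycles with lengths [2, 2, 2, 2, 2, 2, 2, 2, 2, 2, 2, 1, 1, 1, 1, 1, 1, 1, 1, 1, 1, 1] on {0,…,32}.
22 cycles on 33: each ℓ→(−1)^(ℓ−1), product (−1)^11 = -1.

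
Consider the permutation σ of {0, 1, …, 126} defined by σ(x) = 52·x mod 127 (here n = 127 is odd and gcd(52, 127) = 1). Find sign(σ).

Start at x=103: 103 → 22 → 1 → 52 → 37 → 19 → 99 → … (one orbit).
Cycle lengths of π_52 on ℤ/127ℤ: [9, 9, 9, 9, 9, 9, 9, 9, 9, 9, 9, 9, 9, 9, 1]; 15 cycles in total.
n − c = 127 − 15 = 112; sign = (−1)^112 = +1.

+1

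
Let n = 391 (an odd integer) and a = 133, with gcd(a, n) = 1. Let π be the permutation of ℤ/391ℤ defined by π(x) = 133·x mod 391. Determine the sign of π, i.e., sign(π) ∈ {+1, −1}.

-1

Start at x=348: 348 → 146 → 259 → 39 → 104 → 147 → 1 → … (one orbit).
Decompose π into cycles: lengths [176, 176, 16, 11, 11, 1] (6 cycles, including the fixed point 0).
Σ(ℓ_i−1) = 391−6 = 385; sign = (−1)^385 = -1.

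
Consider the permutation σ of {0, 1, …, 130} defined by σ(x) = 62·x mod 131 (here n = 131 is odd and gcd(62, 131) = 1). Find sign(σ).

Orbit of 52 under x↦62x: [52, 80, 113, 63, 107, 84, 99]… (length divides ord_131(62)).
Cycle lengths of π_62 on ℤ/131ℤ: [13, 13, 13, 13, 13, 13, 13, 13, 13, 13, 1]; 11 cycles in total.
With 11 cycles on 131 points, sign = (−1)^{131−11} = +1.

+1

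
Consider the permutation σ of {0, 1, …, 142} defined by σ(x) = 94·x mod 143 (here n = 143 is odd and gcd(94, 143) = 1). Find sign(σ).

Orbit of 105 under x↦94x: [105, 3, 139, 53, 120, 126, 118]… (length divides ord_143(94)).
Cycle lengths of π_94 on ℤ/143ℤ: [30, 30, 30, 30, 10, 3, 3, 3, 3, 1]; 10 cycles in total.
Σ(ℓ_i−1) = 143−10 = 133; sign = (−1)^133 = -1.
Zolotarev: (94|143) = -1, matching the cycle-count sign.

-1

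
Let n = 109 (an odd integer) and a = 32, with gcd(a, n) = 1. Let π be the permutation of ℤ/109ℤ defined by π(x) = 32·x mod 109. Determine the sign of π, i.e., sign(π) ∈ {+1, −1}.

Start at x=105: 105 → 90 → 46 → 55 → 16 → 76 → 34 → … (one orbit).
Cycle type of π: 36×3 + 1; total 4 cycles.
n − c = 109 − 4 = 105; sign = (−1)^105 = -1.

-1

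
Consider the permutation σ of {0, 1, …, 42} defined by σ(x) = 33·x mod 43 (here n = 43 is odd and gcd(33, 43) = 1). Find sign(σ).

Orbit of 11 under x↦33x: [11, 19, 25, 8, 6, 26, 41]… (length divides ord_43(33)).
π_33 has 2 disjoint cycles with lengths [42, 1] on {0,…,42}.
n − c = 43 − 2 = 41; sign = (−1)^41 = -1.

-1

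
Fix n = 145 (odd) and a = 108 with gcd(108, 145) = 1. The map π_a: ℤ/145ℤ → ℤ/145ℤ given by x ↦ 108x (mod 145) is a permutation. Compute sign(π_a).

Trace 81: π^k(81) = [81, 48, 109, 27, 16, 133, 9] for k=0..6.
7 cycles of lengths [28, 28, 28, 28, 28, 4, 1].
With 7 cycles on 145 points, sign = (−1)^{145−7} = +1.
Zolotarev: (108|145) = +1, matching the cycle-count sign.

+1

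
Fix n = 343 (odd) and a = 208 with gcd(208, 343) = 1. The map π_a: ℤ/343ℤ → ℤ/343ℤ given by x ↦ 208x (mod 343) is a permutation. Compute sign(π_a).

-1

Orbit of 87 under x↦208x: [87, 260, 229, 298, 244, 331, 248]… (length divides ord_343(208)).
4 cycles of lengths [294, 42, 6, 1].
Σ(ℓ_i−1) = 343−4 = 339; sign = (−1)^339 = -1.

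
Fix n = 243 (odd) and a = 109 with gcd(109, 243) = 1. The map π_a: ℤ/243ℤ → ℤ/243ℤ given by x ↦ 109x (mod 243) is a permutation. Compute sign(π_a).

Orbit of 82 under x↦109x: [82, 190, 55, 163, 28, 136, 1]… (length divides ord_243(109)).
π_109 has 63 disjoint cycles with lengths [9, 9, 9, 9, 9, 9, 9, 9, 9, 9, 9, 9, 9, 9, 9, 9, 9, 9, 3, 3, 3, 3, 3, 3, 3, 3, 3, 3, 3, 3, 3, 3, 3, 3, 3, 3, 1, 1, 1, 1, 1, 1, 1, 1, 1, 1, 1, 1, 1, 1, 1, 1, 1, 1, 1, 1, 1, 1, 1, 1, 1, 1, 1] on {0,…,242}.
Σ(ℓ_i−1) = 243−63 = 180; sign = (−1)^180 = +1.
Zolotarev: (109|243) = +1, matching the cycle-count sign.

+1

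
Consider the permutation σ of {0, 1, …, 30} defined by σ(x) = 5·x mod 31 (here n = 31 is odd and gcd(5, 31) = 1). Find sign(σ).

Orbit of 25 under x↦5x: [25, 1, 5]… (length divides ord_31(5)).
Cycle lengths of π_5 on ℤ/31ℤ: [3, 3, 3, 3, 3, 3, 3, 3, 3, 3, 1]; 11 cycles in total.
Σ(ℓ_i−1) = 31−11 = 20; sign = (−1)^20 = +1.
Zolotarev: (5|31) = +1, matching the cycle-count sign.

+1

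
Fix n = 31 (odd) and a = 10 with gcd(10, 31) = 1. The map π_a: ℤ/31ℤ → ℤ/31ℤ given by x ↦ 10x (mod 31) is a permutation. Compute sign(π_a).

Start at x=10: 10 → 7 → 8 → 18 → 25 → 2 → 20 → … (one orbit).
Cycle type of π: 15×2 + 1; total 3 cycles.
sign(π) = (−1)^{n − #cycles} = (−1)^{31−3} = (−1)^28 = +1.
Check: (10/31) = +1 by Zolotarev.

+1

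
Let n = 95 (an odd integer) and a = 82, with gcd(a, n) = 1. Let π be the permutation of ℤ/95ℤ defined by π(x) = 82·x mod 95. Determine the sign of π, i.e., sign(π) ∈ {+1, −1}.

-1

Start at x=47: 47 → 54 → 58 → 6 → 17 → 64 → 23 → … (one orbit).
Decompose π into cycles: lengths [36, 36, 9, 9, 4, 1] (6 cycles, including the fixed point 0).
n − c = 95 − 6 = 89; sign = (−1)^89 = -1.
Zolotarev: (82|95) = -1, matching the cycle-count sign.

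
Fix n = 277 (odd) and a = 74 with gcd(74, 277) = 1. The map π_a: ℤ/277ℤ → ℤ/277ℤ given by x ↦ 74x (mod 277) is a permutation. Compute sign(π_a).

Orbit of 59 under x↦74x: [59, 211, 102, 69, 120, 16, 76]… (length divides ord_277(74)).
Cycle lengths of π_74 on ℤ/277ℤ: [46, 46, 46, 46, 46, 46, 1]; 7 cycles in total.
277 − 7 = 270 transpositions; sign(π) = (−1)^270 = +1.
(74|277)_J = +1 (Zolotarev's lemma cross-check).

+1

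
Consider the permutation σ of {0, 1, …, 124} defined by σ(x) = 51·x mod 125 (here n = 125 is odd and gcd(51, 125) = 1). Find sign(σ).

+1

Start at x=51: 51 → 101 → 26 → 76 → 1 → 51 (one orbit).
The orbit structure of x ↦ 51x mod 125: 45 orbits of sizes [5, 5, 5, 5, 5, 5, 5, 5, 5, 5, 5, 5, 5, 5, 5, 5, 5, 5, 5, 5, 1, 1, 1, 1, 1, 1, 1, 1, 1, 1, 1, 1, 1, 1, 1, 1, 1, 1, 1, 1, 1, 1, 1, 1, 1].
sign(π) = (−1)^{n − #cycles} = (−1)^{125−45} = (−1)^80 = +1.
Check: (51/125) = +1 by Zolotarev.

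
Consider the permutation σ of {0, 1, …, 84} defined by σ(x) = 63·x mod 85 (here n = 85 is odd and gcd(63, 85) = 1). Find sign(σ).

Orbit of 81 under x↦63x: [81, 3, 19, 7, 16, 73, 9]… (length divides ord_85(63)).
7 cycles of lengths [16, 16, 16, 16, 16, 4, 1].
With 7 cycles on 85 points, sign = (−1)^{85−7} = +1.
The Jacobi symbol (63|85) = +1 (Zolotarev) agrees.

+1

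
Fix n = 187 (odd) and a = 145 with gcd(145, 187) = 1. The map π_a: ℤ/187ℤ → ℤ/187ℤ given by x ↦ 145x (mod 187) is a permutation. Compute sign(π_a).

-1

Trace 174: π^k(174) = [174, 172, 69, 94, 166, 134, 169] for k=0..6.
π_145 has 8 disjoint cycles with lengths [40, 40, 40, 40, 10, 8, 8, 1] on {0,…,186}.
Σ(ℓ_i−1) = 187−8 = 179; sign = (−1)^179 = -1.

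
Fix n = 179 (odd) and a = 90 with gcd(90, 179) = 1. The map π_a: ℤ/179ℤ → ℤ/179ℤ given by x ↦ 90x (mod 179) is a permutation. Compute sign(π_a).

Start at x=7: 7 → 93 → 136 → 68 → 34 → 17 → 98 → … (one orbit).
Cycle type of π: 178 + 1; total 2 cycles.
Σ(ℓ_i−1) = 179−2 = 177; sign = (−1)^177 = -1.
(90|179)_J = -1 (Zolotarev's lemma cross-check).

-1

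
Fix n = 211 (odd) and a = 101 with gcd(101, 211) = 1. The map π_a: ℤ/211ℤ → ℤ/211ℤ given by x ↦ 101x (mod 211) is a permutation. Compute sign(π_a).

Orbit of 185 under x↦101x: [185, 117, 1, 101, 73, 199, 54]… (length divides ord_211(101)).
Cycle type of π: 21×10 + 1; total 11 cycles.
211 − 11 = 200 transpositions; sign(π) = (−1)^200 = +1.
The Jacobi symbol (101|211) = +1 (Zolotarev) agrees.

+1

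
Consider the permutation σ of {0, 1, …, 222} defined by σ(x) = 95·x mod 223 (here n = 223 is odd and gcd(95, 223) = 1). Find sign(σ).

Start at x=105: 105 → 163 → 98 → 167 → 32 → 141 → 15 → … (one orbit).
The orbit structure of x ↦ 95x mod 223: 4 orbits of sizes [74, 74, 74, 1].
4 cycles on 223: each ℓ→(−1)^(ℓ−1), product (−1)^219 = -1.
Check: (95/223) = -1 by Zolotarev.

-1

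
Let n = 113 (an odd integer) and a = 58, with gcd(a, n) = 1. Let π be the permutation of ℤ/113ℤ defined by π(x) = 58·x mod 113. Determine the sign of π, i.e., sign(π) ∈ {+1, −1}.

-1

Start at x=107: 107 → 104 → 43 → 8 → 12 → 18 → 27 → … (one orbit).
Cycle lengths of π_58 on ℤ/113ℤ: [112, 1]; 2 cycles in total.
Σ(ℓ_i−1) = 113−2 = 111; sign = (−1)^111 = -1.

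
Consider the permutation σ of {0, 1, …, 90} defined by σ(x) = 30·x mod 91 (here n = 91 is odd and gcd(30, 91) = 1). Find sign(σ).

+1

Start at x=81: 81 → 64 → 9 → 88 → 1 → 30 → 81 (one orbit).
The orbit structure of x ↦ 30x mod 91: 17 orbits of sizes [6, 6, 6, 6, 6, 6, 6, 6, 6, 6, 6, 6, 6, 6, 3, 3, 1].
17 cycles on 91: each ℓ→(−1)^(ℓ−1), product (−1)^74 = +1.
(30|91)_J = +1 (Zolotarev's lemma cross-check).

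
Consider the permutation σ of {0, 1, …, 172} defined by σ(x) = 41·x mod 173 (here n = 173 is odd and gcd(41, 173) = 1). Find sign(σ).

Orbit of 64 under x↦41x: [64, 29, 151, 136, 40, 83, 116]… (length divides ord_173(41)).
Cycle type of π: 86×2 + 1; total 3 cycles.
173 − 3 = 170 transpositions; sign(π) = (−1)^170 = +1.
The Jacobi symbol (41|173) = +1 (Zolotarev) agrees.

+1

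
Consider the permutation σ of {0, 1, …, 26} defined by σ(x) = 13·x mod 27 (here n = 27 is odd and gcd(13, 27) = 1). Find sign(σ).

Start at x=22: 22 → 16 → 19 → 4 → 25 → 1 → 13 → … (one orbit).
π_13 has 7 disjoint cycles with lengths [9, 9, 3, 3, 1, 1, 1] on {0,…,26}.
With 7 cycles on 27 points, sign = (−1)^{27−7} = +1.
Check: (13/27) = +1 by Zolotarev.

+1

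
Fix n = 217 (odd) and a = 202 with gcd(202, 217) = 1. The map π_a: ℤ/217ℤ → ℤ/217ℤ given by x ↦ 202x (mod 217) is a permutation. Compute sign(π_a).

Start at x=125: 125 → 78 → 132 → 190 → 188 → 1 → 202 → … (one orbit).
Cycle type of π: 10×18 + 5×6 + 2×3 + 1; total 28 cycles.
28 cycles on 217: each ℓ→(−1)^(ℓ−1), product (−1)^189 = -1.

-1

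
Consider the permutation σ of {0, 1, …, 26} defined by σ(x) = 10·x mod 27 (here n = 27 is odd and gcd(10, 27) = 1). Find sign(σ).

Trace 1: π^k(1) = [1, 10, 19] for k=0..2.
Decompose π into cycles: lengths [3, 3, 3, 3, 3, 3, 1, 1, 1, 1, 1, 1, 1, 1, 1] (15 cycles, including the fixed point 0).
sign(π) = (−1)^{n − #cycles} = (−1)^{27−15} = (−1)^12 = +1.

+1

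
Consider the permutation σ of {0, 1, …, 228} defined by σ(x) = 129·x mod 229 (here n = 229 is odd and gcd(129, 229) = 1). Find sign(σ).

Trace 151: π^k(151) = [151, 14, 203, 81, 144, 27, 48] for k=0..6.
Cycle type of π: 57×4 + 1; total 5 cycles.
229 − 5 = 224 transpositions; sign(π) = (−1)^224 = +1.
Via Zolotarev, sign(π_{129}) = (129|229) = +1.

+1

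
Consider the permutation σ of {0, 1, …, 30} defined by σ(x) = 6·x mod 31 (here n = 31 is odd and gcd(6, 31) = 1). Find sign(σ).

Trace 26: π^k(26) = [26, 1, 6, 5, 30, 25] for k=0..5.
Cycle type of π: 6×5 + 1; total 6 cycles.
Σ(ℓ_i−1) = 31−6 = 25; sign = (−1)^25 = -1.
Check: (6/31) = -1 by Zolotarev.

-1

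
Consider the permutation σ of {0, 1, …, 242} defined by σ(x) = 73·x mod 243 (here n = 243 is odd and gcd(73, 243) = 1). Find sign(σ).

+1

Trace 100: π^k(100) = [100, 10, 1, 73, 226, 217, 46] for k=0..6.
Cycle lengths of π_73 on ℤ/243ℤ: [27, 27, 27, 27, 27, 27, 9, 9, 9, 9, 9, 9, 3, 3, 3, 3, 3, 3, 1, 1, 1, 1, 1, 1, 1, 1, 1]; 27 cycles in total.
27 cycles on 243: each ℓ→(−1)^(ℓ−1), product (−1)^216 = +1.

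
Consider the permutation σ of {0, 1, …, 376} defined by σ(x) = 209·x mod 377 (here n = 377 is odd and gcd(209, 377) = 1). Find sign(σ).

Start at x=144: 144 → 313 → 196 → 248 → 183 → 170 → 92 → … (one orbit).
Decompose π into cycles: lengths [14, 14, 14, 14, 14, 14, 14, 14, 14, 14, 14, 14, 14, 14, 14, 14, 14, 14, 14, 14, 14, 14, 14, 14, 14, 14, 1, 1, 1, 1, 1, 1, 1, 1, 1, 1, 1, 1, 1] (39 cycles, including the fixed point 0).
sign(π) = (−1)^{n − #cycles} = (−1)^{377−39} = (−1)^338 = +1.

+1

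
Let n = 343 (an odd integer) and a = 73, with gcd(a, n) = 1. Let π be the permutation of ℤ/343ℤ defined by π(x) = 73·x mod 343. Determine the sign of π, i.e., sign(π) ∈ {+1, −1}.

-1

Orbit of 282 under x↦73x: [282, 6, 95, 75, 330, 80, 9]… (length divides ord_343(73)).
The orbit structure of x ↦ 73x mod 343: 4 orbits of sizes [294, 42, 6, 1].
sign(π) = (−1)^{n − #cycles} = (−1)^{343−4} = (−1)^339 = -1.
The Jacobi symbol (73|343) = -1 (Zolotarev) agrees.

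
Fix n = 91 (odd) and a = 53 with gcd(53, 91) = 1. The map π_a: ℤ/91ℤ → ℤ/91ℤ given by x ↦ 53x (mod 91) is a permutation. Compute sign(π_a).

+1

Start at x=1: 1 → 53 → 79 → 1 (one orbit).
Decompose π into cycles: lengths [3, 3, 3, 3, 3, 3, 3, 3, 3, 3, 3, 3, 3, 3, 3, 3, 3, 3, 3, 3, 3, 3, 3, 3, 3, 3, 1, 1, 1, 1, 1, 1, 1, 1, 1, 1, 1, 1, 1] (39 cycles, including the fixed point 0).
Σ(ℓ_i−1) = 91−39 = 52; sign = (−1)^52 = +1.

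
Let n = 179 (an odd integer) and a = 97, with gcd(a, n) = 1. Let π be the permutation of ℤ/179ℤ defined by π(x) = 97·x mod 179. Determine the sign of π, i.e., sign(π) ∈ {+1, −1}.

-1

Start at x=33: 33 → 158 → 111 → 27 → 113 → 42 → 136 → … (one orbit).
The orbit structure of x ↦ 97x mod 179: 2 orbits of sizes [178, 1].
2 cycles on 179: each ℓ→(−1)^(ℓ−1), product (−1)^177 = -1.
Zolotarev: (97|179) = -1, matching the cycle-count sign.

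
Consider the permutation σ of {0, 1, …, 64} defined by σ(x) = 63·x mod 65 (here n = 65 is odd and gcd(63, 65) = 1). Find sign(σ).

+1

Start at x=33: 33 → 64 → 2 → 61 → 8 → 49 → 32 → … (one orbit).
π_63 has 7 disjoint cycles with lengths [12, 12, 12, 12, 12, 4, 1] on {0,…,64}.
Σ(ℓ_i−1) = 65−7 = 58; sign = (−1)^58 = +1.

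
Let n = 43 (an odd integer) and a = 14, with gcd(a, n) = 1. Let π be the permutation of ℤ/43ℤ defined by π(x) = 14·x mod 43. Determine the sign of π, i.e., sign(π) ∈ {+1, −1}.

+1

Orbit of 15 under x↦14x: [15, 38, 16, 9, 40, 1, 14]… (length divides ord_43(14)).
Cycle lengths of π_14 on ℤ/43ℤ: [21, 21, 1]; 3 cycles in total.
With 3 cycles on 43 points, sign = (−1)^{43−3} = +1.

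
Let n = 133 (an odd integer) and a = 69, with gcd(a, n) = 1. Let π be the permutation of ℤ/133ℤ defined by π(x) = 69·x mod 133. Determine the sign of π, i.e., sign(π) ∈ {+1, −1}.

+1

Trace 106: π^k(106) = [106, 132, 64, 27, 1, 69] for k=0..5.
π_69 has 25 disjoint cycles with lengths [6, 6, 6, 6, 6, 6, 6, 6, 6, 6, 6, 6, 6, 6, 6, 6, 6, 6, 6, 6, 6, 2, 2, 2, 1] on {0,…,132}.
n − c = 133 − 25 = 108; sign = (−1)^108 = +1.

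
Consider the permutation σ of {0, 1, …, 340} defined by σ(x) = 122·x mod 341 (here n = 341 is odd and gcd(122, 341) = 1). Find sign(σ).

Orbit of 89 under x↦122x: [89, 287, 232, 1, 122, 221, 23]… (length divides ord_341(122)).
Cycle type of π: 10×33 + 1×11; total 44 cycles.
44 cycles on 341: each ℓ→(−1)^(ℓ−1), product (−1)^297 = -1.
The Jacobi symbol (122|341) = -1 (Zolotarev) agrees.

-1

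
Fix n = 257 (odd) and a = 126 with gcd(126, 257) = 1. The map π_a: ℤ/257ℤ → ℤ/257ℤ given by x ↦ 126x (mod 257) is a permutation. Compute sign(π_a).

-1

Trace 231: π^k(231) = [231, 65, 223, 85, 173, 210, 246] for k=0..6.
Cycle lengths of π_126 on ℤ/257ℤ: [256, 1]; 2 cycles in total.
Σ(ℓ_i−1) = 257−2 = 255; sign = (−1)^255 = -1.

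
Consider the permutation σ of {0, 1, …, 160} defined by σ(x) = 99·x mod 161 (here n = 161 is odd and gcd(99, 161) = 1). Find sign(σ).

Trace 127: π^k(127) = [127, 15, 36, 22, 85, 43, 71] for k=0..6.
Decompose π into cycles: lengths [22, 22, 22, 22, 22, 22, 22, 1, 1, 1, 1, 1, 1, 1] (14 cycles, including the fixed point 0).
With 14 cycles on 161 points, sign = (−1)^{161−14} = -1.

-1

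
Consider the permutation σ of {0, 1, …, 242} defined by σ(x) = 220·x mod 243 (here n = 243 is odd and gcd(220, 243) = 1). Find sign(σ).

Orbit of 238 under x↦220x: [238, 115, 28, 85, 232, 10, 13]… (length divides ord_243(220)).
The orbit structure of x ↦ 220x mod 243: 11 orbits of sizes [81, 81, 27, 27, 9, 9, 3, 3, 1, 1, 1].
n − c = 243 − 11 = 232; sign = (−1)^232 = +1.
Zolotarev: (220|243) = +1, matching the cycle-count sign.

+1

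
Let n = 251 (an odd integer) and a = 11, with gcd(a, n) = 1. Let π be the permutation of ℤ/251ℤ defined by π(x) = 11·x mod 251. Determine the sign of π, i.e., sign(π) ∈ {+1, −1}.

Trace 119: π^k(119) = [119, 54, 92, 8, 88, 215, 106] for k=0..6.
2 cycles of lengths [250, 1].
251 − 2 = 249 transpositions; sign(π) = (−1)^249 = -1.
Check: (11/251) = -1 by Zolotarev.

-1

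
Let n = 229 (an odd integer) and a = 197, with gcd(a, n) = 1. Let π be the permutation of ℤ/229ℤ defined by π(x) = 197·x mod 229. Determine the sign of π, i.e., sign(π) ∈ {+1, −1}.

Start at x=213: 213 → 54 → 104 → 107 → 11 → 106 → 43 → … (one orbit).
π_197 has 4 disjoint cycles with lengths [76, 76, 76, 1] on {0,…,228}.
n − c = 229 − 4 = 225; sign = (−1)^225 = -1.
Zolotarev: (197|229) = -1, matching the cycle-count sign.

-1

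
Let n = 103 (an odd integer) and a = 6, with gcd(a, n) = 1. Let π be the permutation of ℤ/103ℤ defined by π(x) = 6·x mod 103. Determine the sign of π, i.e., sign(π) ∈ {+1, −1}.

-1

Trace 25: π^k(25) = [25, 47, 76, 44, 58, 39, 28] for k=0..6.
The orbit structure of x ↦ 6x mod 103: 2 orbits of sizes [102, 1].
Σ(ℓ_i−1) = 103−2 = 101; sign = (−1)^101 = -1.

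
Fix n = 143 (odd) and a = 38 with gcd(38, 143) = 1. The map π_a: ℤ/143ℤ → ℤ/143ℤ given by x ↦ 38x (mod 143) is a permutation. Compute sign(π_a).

+1

Trace 14: π^k(14) = [14, 103, 53, 12, 27, 25, 92] for k=0..6.
Cycle type of π: 10×12 + 5×2 + 2×6 + 1; total 21 cycles.
sign(π) = (−1)^{n − #cycles} = (−1)^{143−21} = (−1)^122 = +1.
(38|143)_J = +1 (Zolotarev's lemma cross-check).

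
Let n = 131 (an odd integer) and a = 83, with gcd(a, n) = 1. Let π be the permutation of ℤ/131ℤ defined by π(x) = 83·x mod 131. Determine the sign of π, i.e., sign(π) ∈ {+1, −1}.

-1

Trace 54: π^k(54) = [54, 28, 97, 60, 2, 35, 23] for k=0..6.
Cycle lengths of π_83 on ℤ/131ℤ: [130, 1]; 2 cycles in total.
With 2 cycles on 131 points, sign = (−1)^{131−2} = -1.
Check: (83/131) = -1 by Zolotarev.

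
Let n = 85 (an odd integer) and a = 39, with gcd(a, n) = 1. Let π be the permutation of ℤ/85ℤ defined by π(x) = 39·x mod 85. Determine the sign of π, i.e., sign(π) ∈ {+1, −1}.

-1

Start at x=21: 21 → 54 → 66 → 24 → 1 → 39 → 76 → … (one orbit).
π_39 has 8 disjoint cycles with lengths [16, 16, 16, 16, 16, 2, 2, 1] on {0,…,84}.
85 − 8 = 77 transpositions; sign(π) = (−1)^77 = -1.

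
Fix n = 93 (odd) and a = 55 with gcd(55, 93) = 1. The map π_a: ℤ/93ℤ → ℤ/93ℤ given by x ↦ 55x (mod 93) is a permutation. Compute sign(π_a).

Orbit of 34 under x↦55x: [34, 10, 85, 25, 73, 16, 43]… (length divides ord_93(55)).
π_55 has 6 disjoint cycles with lengths [30, 30, 30, 1, 1, 1] on {0,…,92}.
sign(π) = (−1)^{n − #cycles} = (−1)^{93−6} = (−1)^87 = -1.

-1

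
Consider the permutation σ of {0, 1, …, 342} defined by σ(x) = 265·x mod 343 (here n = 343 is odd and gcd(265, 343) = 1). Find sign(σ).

-1

Orbit of 181 under x↦265x: [181, 288, 174, 148, 118, 57, 13]… (length divides ord_343(265)).
π_265 has 10 disjoint cycles with lengths [98, 98, 98, 14, 14, 14, 2, 2, 2, 1] on {0,…,342}.
Σ(ℓ_i−1) = 343−10 = 333; sign = (−1)^333 = -1.
The Jacobi symbol (265|343) = -1 (Zolotarev) agrees.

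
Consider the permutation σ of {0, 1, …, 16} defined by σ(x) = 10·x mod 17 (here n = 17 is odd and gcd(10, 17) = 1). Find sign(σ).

-1

Start at x=14: 14 → 4 → 6 → 9 → 5 → 16 → 7 → … (one orbit).
π_10 has 2 disjoint cycles with lengths [16, 1] on {0,…,16}.
2 cycles on 17: each ℓ→(−1)^(ℓ−1), product (−1)^15 = -1.
(10|17)_J = -1 (Zolotarev's lemma cross-check).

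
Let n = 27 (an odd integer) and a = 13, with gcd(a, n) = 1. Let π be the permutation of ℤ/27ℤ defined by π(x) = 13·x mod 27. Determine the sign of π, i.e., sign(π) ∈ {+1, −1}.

Trace 13: π^k(13) = [13, 7, 10, 22, 16, 19, 4] for k=0..6.
Cycle type of π: 9×2 + 3×2 + 1×3; total 7 cycles.
With 7 cycles on 27 points, sign = (−1)^{27−7} = +1.
Via Zolotarev, sign(π_{13}) = (13|27) = +1.

+1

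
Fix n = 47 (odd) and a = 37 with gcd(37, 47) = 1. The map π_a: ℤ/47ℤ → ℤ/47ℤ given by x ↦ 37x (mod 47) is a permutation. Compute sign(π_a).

+1

Start at x=16: 16 → 28 → 2 → 27 → 12 → 21 → 25 → … (one orbit).
The orbit structure of x ↦ 37x mod 47: 3 orbits of sizes [23, 23, 1].
47 − 3 = 44 transpositions; sign(π) = (−1)^44 = +1.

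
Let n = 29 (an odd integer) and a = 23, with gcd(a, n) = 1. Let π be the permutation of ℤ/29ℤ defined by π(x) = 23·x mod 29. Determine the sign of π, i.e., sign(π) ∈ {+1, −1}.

+1

Start at x=16: 16 → 20 → 25 → 24 → 1 → 23 → 7 → 16 (one orbit).
The orbit structure of x ↦ 23x mod 29: 5 orbits of sizes [7, 7, 7, 7, 1].
5 cycles on 29: each ℓ→(−1)^(ℓ−1), product (−1)^24 = +1.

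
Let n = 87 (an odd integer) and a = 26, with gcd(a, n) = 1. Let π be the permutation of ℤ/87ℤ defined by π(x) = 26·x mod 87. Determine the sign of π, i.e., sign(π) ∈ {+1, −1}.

+1

Orbit of 25 under x↦26x: [25, 41, 22, 50, 82, 44, 13]… (length divides ord_87(26)).
The orbit structure of x ↦ 26x mod 87: 5 orbits of sizes [28, 28, 28, 2, 1].
sign(π) = (−1)^{n − #cycles} = (−1)^{87−5} = (−1)^82 = +1.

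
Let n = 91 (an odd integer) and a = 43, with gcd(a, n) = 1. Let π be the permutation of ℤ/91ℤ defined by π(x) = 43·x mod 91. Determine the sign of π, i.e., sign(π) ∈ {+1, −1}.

Trace 36: π^k(36) = [36, 1, 43, 29, 64, 22] for k=0..5.
Decompose π into cycles: lengths [6, 6, 6, 6, 6, 6, 6, 6, 6, 6, 6, 6, 6, 6, 1, 1, 1, 1, 1, 1, 1] (21 cycles, including the fixed point 0).
21 cycles on 91: each ℓ→(−1)^(ℓ−1), product (−1)^70 = +1.

+1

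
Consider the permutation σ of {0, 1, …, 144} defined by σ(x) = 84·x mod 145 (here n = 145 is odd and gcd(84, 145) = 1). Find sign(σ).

Orbit of 69 under x↦84x: [69, 141, 99, 51, 79, 111, 44]… (length divides ord_145(84)).
Cycle lengths of π_84 on ℤ/145ℤ: [28, 28, 28, 28, 28, 2, 2, 1]; 8 cycles in total.
sign(π) = (−1)^{n − #cycles} = (−1)^{145−8} = (−1)^137 = -1.
The Jacobi symbol (84|145) = -1 (Zolotarev) agrees.

-1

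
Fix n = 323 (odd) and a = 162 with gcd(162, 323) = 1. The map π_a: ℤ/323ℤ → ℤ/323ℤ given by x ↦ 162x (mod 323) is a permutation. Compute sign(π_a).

Trace 115: π^k(115) = [115, 219, 271, 297, 310, 155, 239] for k=0..6.
The orbit structure of x ↦ 162x mod 323: 8 orbits of sizes [72, 72, 72, 72, 18, 8, 8, 1].
8 cycles on 323: each ℓ→(−1)^(ℓ−1), product (−1)^315 = -1.

-1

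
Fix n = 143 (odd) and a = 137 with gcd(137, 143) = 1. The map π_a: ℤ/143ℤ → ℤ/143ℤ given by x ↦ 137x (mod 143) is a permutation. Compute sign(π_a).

Start at x=1: 1 → 137 → 36 → 70 → 9 → 89 → 38 → … (one orbit).
Cycle lengths of π_137 on ℤ/143ℤ: [60, 60, 12, 5, 5, 1]; 6 cycles in total.
Σ(ℓ_i−1) = 143−6 = 137; sign = (−1)^137 = -1.
Via Zolotarev, sign(π_{137}) = (137|143) = -1.

-1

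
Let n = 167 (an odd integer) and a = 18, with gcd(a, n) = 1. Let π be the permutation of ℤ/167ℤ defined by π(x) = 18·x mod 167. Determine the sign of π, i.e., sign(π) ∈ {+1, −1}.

+1

Start at x=93: 93 → 4 → 72 → 127 → 115 → 66 → 19 → … (one orbit).
3 cycles of lengths [83, 83, 1].
n − c = 167 − 3 = 164; sign = (−1)^164 = +1.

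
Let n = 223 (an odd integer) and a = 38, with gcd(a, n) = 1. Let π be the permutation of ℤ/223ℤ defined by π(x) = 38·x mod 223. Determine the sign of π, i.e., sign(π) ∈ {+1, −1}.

+1

Trace 81: π^k(81) = [81, 179, 112, 19, 53, 7, 43] for k=0..6.
Cycle type of π: 111×2 + 1; total 3 cycles.
223 − 3 = 220 transpositions; sign(π) = (−1)^220 = +1.
Via Zolotarev, sign(π_{38}) = (38|223) = +1.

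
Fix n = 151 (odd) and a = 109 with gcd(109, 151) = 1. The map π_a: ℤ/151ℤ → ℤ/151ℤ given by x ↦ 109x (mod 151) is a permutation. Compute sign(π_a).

-1

Orbit of 70 under x↦109x: [70, 80, 113, 86, 12, 100, 28]… (length divides ord_151(109)).
π_109 has 2 disjoint cycles with lengths [150, 1] on {0,…,150}.
With 2 cycles on 151 points, sign = (−1)^{151−2} = -1.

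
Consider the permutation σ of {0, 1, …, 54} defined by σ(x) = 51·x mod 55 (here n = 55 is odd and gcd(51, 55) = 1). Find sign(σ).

Trace 21: π^k(21) = [21, 26, 6, 31, 41, 1, 51] for k=0..6.
π_51 has 10 disjoint cycles with lengths [10, 10, 10, 10, 10, 1, 1, 1, 1, 1] on {0,…,54}.
55 − 10 = 45 transpositions; sign(π) = (−1)^45 = -1.
(51|55)_J = -1 (Zolotarev's lemma cross-check).

-1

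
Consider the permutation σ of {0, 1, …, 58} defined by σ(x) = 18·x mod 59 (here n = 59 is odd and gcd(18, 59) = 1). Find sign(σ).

-1

Start at x=16: 16 → 52 → 51 → 33 → 4 → 13 → 57 → … (one orbit).
Cycle lengths of π_18 on ℤ/59ℤ: [58, 1]; 2 cycles in total.
n − c = 59 − 2 = 57; sign = (−1)^57 = -1.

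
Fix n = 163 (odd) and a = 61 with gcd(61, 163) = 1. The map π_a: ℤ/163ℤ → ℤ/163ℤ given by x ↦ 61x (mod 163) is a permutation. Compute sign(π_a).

+1

Start at x=155: 155 → 1 → 61 → 135 → 85 → 132 → 65 → … (one orbit).
Decompose π into cycles: lengths [27, 27, 27, 27, 27, 27, 1] (7 cycles, including the fixed point 0).
Σ(ℓ_i−1) = 163−7 = 156; sign = (−1)^156 = +1.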